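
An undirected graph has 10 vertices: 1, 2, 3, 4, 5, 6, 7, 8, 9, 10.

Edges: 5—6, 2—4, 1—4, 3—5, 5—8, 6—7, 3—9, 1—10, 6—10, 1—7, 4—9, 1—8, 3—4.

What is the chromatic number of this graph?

3, 4, 9 are pairwise adjacent, so at least 3 colors are needed.
3 colors suffice: color a → {4, 5, 7, 10}; color b → {1, 2, 3, 6}; color c → {8, 9}. Each edge has distinct colors on its endpoints.

3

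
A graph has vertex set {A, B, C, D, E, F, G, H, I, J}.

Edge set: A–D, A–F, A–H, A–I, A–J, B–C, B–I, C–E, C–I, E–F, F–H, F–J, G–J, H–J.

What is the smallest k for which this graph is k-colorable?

A, F, H, J are mutually adjacent (a clique of size 4), so at least 4 colors are needed.
4 colors suffice: color red → {A, C, G}; color blue → {D, F, I}; color green → {B, E, J}; color yellow → {H}. Every edge joins two different colors.

4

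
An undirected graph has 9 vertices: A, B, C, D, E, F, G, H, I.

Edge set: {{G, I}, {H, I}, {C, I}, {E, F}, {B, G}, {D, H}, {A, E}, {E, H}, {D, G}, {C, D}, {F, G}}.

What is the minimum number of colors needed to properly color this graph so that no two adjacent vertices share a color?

The cycle F-G-I-H-E-F has odd length 5, so it cannot be 2-colored; at least 3 colors are needed.
3 colors suffice: color 1 → {A, C, G, H}; color 2 → {B, D, E, I}; color 3 → {F}. Each edge has distinct colors on its endpoints.

3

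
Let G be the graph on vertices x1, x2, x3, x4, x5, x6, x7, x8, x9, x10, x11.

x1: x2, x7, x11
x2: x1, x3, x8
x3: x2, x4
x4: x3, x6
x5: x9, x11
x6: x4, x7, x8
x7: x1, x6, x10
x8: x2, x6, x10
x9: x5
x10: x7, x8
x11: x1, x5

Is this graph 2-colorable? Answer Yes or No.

The cycle x8-x2-x1-x7-x10-x8 has odd length 5, so it cannot be 2-colored; at least 3 colors are needed.
So 2 colors are not enough.

No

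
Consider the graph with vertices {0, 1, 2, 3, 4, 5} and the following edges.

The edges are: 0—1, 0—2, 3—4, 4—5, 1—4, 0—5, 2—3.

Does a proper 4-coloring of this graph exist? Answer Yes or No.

Yes

The chromatic number is 3. The cycle 2-3-4-1-0-2 has odd length 5, so it cannot be 2-colored; at least 3 colors are needed.
3 colors suffice: color a → {0, 4}; color b → {1, 3, 5}; color c → {2}.
Since 4 ≥ 3, a proper 4-coloring certainly exists.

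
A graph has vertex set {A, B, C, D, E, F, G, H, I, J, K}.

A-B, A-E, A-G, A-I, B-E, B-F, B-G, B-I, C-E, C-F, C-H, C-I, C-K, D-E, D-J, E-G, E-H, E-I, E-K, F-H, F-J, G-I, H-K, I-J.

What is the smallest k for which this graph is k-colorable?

A, B, E, G, I form a clique, so at least 5 colors are needed.
5 colors suffice: color red → {E, F}; color blue → {D, H, I}; color green → {B, C, J}; color yellow → {A, K}; color purple → {G}. No two adjacent vertices share a color.

5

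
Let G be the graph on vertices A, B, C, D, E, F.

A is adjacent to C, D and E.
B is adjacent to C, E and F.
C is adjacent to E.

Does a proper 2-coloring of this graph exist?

No

A, C, E are pairwise adjacent, so at least 3 colors are needed.
So 2 colors are not enough.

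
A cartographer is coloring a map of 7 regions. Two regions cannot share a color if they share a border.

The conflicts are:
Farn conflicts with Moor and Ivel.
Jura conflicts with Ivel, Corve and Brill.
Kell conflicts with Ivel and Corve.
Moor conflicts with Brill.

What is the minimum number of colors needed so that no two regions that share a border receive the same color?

3

The cycle Moor-Farn-Ivel-Jura-Brill-Moor has odd length 5, so it cannot be 2-colored; at least 3 colors are needed.
3 colors suffice: Farn=2, Jura=2, Kell=2, Moor=3, Ivel=1, Corve=1, Brill=1. No two conflicting regions share a color.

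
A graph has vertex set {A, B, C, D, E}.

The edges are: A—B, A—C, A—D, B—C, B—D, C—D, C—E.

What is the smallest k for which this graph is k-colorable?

A, B, C, D are pairwise adjacent (a clique of size 4), so at least 4 colors are needed.
A valid assignment using 4 colors: A=3, B=2, C=1, D=4, E=2. No two adjacent vertices share a color.

4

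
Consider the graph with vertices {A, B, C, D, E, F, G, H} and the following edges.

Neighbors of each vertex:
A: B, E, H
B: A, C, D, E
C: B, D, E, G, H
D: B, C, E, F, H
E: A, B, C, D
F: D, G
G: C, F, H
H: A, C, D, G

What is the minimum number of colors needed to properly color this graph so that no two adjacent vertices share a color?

4

B, C, D, E are mutually adjacent (a clique of size 4), so at least 4 colors are needed.
One proper 4-coloring: A=red, B=yellow, C=blue, D=red, E=green, F=blue, G=red, H=green. Each edge has distinct colors on its endpoints.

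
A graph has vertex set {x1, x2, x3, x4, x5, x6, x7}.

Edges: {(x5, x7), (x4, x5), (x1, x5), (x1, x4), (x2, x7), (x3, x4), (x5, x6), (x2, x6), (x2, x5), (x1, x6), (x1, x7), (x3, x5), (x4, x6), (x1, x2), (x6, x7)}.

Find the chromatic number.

x1, x2, x5, x6, x7 are mutually adjacent (a clique of size 5), so at least 5 colors are needed.
5 colors suffice: color 1 → {x5}; color 2 → {x3, x6}; color 3 → {x1}; color 4 → {x2, x4}; color 5 → {x7}. Every edge joins two different colors.

5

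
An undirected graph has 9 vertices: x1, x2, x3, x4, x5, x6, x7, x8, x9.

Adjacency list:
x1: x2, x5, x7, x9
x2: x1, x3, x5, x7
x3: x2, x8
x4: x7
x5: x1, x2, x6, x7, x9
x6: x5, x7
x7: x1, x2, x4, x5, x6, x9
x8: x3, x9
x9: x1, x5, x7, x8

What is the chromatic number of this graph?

4

x1, x2, x5, x7 are pairwise adjacent (a clique of size 4), so at least 4 colors are needed.
4 colors suffice: color 1 → {x7, x8}; color 2 → {x3, x4, x5}; color 3 → {x2, x6, x9}; color 4 → {x1}. Every edge joins two different colors.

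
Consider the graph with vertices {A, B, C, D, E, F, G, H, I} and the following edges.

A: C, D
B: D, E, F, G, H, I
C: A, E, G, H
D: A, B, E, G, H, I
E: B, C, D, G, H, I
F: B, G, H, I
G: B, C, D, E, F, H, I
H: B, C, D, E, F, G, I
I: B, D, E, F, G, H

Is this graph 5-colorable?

B, D, E, G, H, I are mutually adjacent (a clique of size 6), so at least 6 colors are needed.
So 5 colors are not enough.

No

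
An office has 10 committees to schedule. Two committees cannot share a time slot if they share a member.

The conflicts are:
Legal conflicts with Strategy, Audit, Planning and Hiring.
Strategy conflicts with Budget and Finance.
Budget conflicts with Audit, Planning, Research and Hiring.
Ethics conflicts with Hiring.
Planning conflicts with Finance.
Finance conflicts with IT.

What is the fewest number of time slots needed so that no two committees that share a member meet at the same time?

Legal and Planning conflict, so at least 2 time slots are needed.
Using 2 time slots: Legal=1, Strategy=2, Budget=1, Ethics=1, Audit=2, Planning=2, Finance=1, Research=2, Hiring=2, IT=2. No two conflicting committees share a time slot.

2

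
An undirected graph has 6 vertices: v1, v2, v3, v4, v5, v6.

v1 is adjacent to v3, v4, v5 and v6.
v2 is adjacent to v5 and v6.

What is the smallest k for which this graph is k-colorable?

v2 and v5 are adjacent, so at least 2 colors are needed.
A valid assignment using 2 colors: v1=1, v2=1, v3=2, v4=2, v5=2, v6=2. Each edge has distinct colors on its endpoints.

2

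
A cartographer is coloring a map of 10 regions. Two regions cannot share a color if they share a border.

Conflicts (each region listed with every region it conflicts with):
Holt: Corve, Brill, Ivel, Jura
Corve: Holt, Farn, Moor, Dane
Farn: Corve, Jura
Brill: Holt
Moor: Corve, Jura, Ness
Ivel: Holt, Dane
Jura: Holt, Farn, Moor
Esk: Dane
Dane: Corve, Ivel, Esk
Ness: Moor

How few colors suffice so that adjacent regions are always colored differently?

2

Moor and Ness conflict, so at least 2 colors are needed.
2 colors suffice: color 1 → {Corve, Brill, Ivel, Jura, Esk, Ness}; color 2 → {Holt, Farn, Moor, Dane}. Every pair that conflicts lands in different colors.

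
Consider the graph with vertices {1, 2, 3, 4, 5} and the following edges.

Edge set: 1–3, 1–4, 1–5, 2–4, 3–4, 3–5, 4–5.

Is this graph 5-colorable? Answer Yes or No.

The chromatic number is 4. 1, 3, 4, 5 are pairwise adjacent (a clique of size 4), so at least 4 colors are needed.
4 colors suffice: color red → {4}; color blue → {2, 3}; color green → {1}; color yellow → {5}.
Since 5 ≥ 4, a proper 5-coloring certainly exists.

Yes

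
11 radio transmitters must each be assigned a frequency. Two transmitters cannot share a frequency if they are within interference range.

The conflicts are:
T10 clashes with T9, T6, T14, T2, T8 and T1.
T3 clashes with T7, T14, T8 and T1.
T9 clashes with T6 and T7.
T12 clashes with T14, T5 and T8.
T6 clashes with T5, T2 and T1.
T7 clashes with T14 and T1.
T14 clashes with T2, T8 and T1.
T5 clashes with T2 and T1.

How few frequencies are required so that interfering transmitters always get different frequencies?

4

T3, T7, T14, T1 pairwise conflict, so at least 4 frequencies are needed.
4 frequencies suffice: T10=3, T3=3, T9=2, T12=4, T6=1, T7=4, T14=1, T5=3, T2=2, T8=2, T1=2. No two conflicting transmitters share a frequency.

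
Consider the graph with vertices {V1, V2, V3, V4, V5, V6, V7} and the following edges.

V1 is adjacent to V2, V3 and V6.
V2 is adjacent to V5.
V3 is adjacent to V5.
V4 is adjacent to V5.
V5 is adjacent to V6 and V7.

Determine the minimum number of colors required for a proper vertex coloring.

V5 and V6 are adjacent, so at least 2 colors are needed.
One proper 2-coloring: V1=1, V2=2, V3=2, V4=2, V5=1, V6=2, V7=2. Every edge joins two different colors.

2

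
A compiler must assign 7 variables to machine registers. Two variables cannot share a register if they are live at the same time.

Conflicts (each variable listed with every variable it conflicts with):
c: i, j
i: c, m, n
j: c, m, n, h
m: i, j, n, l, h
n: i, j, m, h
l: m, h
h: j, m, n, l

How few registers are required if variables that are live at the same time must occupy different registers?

j, m, n, h pairwise conflict, so at least 4 registers are needed.
4 registers suffice: register 1 → {c, m}; register 2 → {i, h}; register 3 → {n, l}; register 4 → {j}. Every pair that conflicts lands in different registers.

4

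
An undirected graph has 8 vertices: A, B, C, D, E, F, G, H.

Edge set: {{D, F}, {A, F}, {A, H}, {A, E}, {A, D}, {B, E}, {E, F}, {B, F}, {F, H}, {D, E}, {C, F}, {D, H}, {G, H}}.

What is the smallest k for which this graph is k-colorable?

4

A, D, F, H form a clique, so at least 4 colors are needed.
4 colors suffice: color red → {F, G}; color blue → {A, B, C}; color green → {E, H}; color yellow → {D}. Each edge has distinct colors on its endpoints.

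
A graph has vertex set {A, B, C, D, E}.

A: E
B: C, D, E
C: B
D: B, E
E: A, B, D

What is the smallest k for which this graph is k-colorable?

B, D, E are pairwise adjacent, so at least 3 colors are needed.
3 colors suffice: color 1 → {A, B}; color 2 → {C, E}; color 3 → {D}. No two adjacent vertices share a color.

3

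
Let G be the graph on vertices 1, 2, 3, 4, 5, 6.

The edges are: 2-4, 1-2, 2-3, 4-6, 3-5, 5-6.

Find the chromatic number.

The cycle 3-5-6-4-2-3 has odd length 5, so it cannot be 2-colored; at least 3 colors are needed.
3 colors suffice: color red → {2, 6}; color blue → {1, 4, 5}; color green → {3}. No two adjacent vertices share a color.

3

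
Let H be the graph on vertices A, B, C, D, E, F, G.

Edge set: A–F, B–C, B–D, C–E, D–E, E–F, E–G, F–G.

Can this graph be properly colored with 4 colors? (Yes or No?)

Yes

The chromatic number is 3. E, F, G form a triangle, so at least 3 colors are needed.
3 colors suffice: A=red, B=red, C=blue, D=blue, E=red, F=blue, G=green.
Since 4 ≥ 3, a proper 4-coloring certainly exists.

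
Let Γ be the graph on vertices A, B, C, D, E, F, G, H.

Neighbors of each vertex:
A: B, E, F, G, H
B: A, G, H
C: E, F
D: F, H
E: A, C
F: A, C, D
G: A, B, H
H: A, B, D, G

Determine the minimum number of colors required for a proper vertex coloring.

A, B, G, H are pairwise adjacent (a clique of size 4), so at least 4 colors are needed.
4 colors suffice: color red → {A, C, D}; color blue → {E, F, H}; color green → {B}; color yellow → {G}. No two adjacent vertices share a color.

4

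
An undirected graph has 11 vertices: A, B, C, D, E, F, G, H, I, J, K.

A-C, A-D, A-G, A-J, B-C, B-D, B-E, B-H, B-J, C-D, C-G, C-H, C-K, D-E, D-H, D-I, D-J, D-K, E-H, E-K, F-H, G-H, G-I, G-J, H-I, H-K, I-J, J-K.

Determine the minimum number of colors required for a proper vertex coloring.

4

D, E, H, K are pairwise adjacent (a clique of size 4), so at least 4 colors are needed.
4 colors suffice: color 1 → {D, F, G}; color 2 → {H, J}; color 3 → {C, E, I}; color 4 → {A, B, K}. Each edge has distinct colors on its endpoints.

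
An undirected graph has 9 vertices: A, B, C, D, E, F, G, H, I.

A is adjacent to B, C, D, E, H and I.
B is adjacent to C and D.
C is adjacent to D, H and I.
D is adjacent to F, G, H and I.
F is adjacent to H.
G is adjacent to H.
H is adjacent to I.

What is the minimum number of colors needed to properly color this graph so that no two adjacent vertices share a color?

A, C, D, H, I are pairwise adjacent (a clique of size 5), so at least 5 colors are needed.
5 colors suffice: color 1 → {D, E}; color 2 → {B, H}; color 3 → {A, F, G}; color 4 → {C}; color 5 → {I}. Each edge has distinct colors on its endpoints.

5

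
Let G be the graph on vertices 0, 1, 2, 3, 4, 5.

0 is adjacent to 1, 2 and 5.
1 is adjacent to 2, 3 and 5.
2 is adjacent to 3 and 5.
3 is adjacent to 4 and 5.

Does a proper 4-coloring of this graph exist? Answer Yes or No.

The chromatic number is 4. 0, 1, 2, 5 form a clique, so at least 4 colors are needed.
One proper 4-coloring: 0=d, 1=b, 2=c, 3=d, 4=a, 5=a.
That is already a proper 4-coloring.

Yes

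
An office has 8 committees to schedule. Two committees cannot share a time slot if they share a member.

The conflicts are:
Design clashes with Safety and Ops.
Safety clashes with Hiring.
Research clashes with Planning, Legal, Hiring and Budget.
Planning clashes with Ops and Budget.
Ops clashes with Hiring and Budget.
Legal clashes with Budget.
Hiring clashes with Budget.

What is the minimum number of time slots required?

Ops, Hiring, Budget all conflict with each other, so at least 3 time slots are needed.
A valid assignment using 3 time slots: Design=1, Safety=3, Research=3, Planning=2, Ops=3, Legal=2, Hiring=2, Budget=1. No two conflicting committees share a time slot.

3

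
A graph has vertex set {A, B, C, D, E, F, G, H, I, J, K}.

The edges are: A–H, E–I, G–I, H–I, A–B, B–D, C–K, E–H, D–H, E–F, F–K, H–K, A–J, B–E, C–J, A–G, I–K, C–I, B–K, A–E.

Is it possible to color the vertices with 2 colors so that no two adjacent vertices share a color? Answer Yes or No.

No

C, I, K are pairwise adjacent, so at least 3 colors are needed.
So 2 colors are not enough.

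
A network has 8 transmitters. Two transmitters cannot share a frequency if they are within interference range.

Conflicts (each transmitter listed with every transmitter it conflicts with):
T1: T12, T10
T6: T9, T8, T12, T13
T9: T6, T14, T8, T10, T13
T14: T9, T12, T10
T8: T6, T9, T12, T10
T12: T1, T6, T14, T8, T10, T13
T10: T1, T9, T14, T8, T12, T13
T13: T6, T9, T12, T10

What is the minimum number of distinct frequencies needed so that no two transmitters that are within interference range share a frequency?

3

T9, T8, T10 all conflict with each other, so at least 3 frequencies are needed.
A valid assignment using 3 frequencies: T1=3, T6=2, T9=1, T14=3, T8=3, T12=1, T10=2, T13=3. No two conflicting transmitters share a frequency.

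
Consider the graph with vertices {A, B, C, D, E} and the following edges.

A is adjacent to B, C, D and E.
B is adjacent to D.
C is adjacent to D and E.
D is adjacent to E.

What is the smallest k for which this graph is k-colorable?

A, C, D, E are pairwise adjacent (a clique of size 4), so at least 4 colors are needed.
4 colors suffice: color 1 → {D}; color 2 → {A}; color 3 → {B, C}; color 4 → {E}. Each edge has distinct colors on its endpoints.

4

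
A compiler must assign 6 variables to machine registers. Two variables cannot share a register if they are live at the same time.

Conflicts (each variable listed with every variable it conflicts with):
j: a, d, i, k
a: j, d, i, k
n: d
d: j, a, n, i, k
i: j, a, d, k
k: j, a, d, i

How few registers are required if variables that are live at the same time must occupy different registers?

5

j, a, d, i, k pairwise conflict, so at least 5 registers are needed.
5 registers suffice: register 1 → {d}; register 2 → {n, k}; register 3 → {j}; register 4 → {i}; register 5 → {a}. Each listed conflict is separated.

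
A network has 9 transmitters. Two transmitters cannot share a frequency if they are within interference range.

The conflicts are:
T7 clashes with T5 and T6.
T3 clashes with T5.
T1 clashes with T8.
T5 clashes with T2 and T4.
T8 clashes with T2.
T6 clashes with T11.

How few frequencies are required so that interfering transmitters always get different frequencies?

T6 and T11 conflict, so at least 2 frequencies are needed.
2 frequencies suffice: T7=2, T3=2, T1=2, T5=1, T8=1, T6=1, T11=2, T2=2, T4=2. Each listed conflict is separated.

2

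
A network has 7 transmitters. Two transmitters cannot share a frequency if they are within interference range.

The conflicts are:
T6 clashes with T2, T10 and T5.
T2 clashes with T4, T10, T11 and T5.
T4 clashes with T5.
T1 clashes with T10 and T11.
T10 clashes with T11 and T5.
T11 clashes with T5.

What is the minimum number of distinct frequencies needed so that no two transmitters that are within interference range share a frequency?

T2, T10, T11, T5 all conflict with each other, so at least 4 frequencies are needed.
4 frequencies suffice: frequency 1 → {T1, T5}; frequency 2 → {T2}; frequency 3 → {T4, T10}; frequency 4 → {T6, T11}. Each listed conflict is separated.

4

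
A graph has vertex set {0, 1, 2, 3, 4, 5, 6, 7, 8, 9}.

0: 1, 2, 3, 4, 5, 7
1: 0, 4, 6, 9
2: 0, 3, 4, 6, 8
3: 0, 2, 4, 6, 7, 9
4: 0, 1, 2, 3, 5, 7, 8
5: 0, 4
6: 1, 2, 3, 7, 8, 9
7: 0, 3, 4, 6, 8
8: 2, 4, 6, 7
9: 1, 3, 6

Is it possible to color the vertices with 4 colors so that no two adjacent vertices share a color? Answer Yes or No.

The chromatic number is 4. 0, 3, 4, 7 are pairwise adjacent (a clique of size 4), so at least 4 colors are needed.
A valid assignment using 4 colors: 0=c, 1=b, 2=d, 3=b, 4=a, 5=b, 6=a, 7=d, 8=b, 9=c.
That is already a proper 4-coloring.

Yes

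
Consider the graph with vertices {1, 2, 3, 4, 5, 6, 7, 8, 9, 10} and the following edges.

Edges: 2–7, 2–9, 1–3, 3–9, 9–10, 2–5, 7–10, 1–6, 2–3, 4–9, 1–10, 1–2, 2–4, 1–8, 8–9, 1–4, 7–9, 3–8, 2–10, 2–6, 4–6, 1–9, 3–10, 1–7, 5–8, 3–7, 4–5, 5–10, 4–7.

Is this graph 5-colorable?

No

1, 2, 3, 7, 9, 10 are mutually adjacent (a clique of size 6), so at least 6 colors are needed.
So 5 colors are not enough.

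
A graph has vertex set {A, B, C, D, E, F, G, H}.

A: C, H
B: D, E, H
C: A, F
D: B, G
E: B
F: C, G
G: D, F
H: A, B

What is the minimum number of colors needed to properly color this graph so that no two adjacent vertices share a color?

The cycle D-G-F-C-A-H-B-D has odd length 7, so it cannot be 2-colored; at least 3 colors are needed.
3 colors suffice: color red → {B, C, G}; color blue → {A, D, E, F}; color green → {H}. No two adjacent vertices share a color.

3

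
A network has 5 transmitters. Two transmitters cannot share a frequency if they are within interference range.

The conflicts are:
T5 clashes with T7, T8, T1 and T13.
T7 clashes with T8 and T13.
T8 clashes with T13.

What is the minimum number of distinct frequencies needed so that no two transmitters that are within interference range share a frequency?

T5, T7, T8, T13 all conflict with each other, so at least 4 frequencies are needed.
A valid assignment using 4 frequencies: T5=1, T7=2, T8=4, T1=2, T13=3. No two conflicting transmitters share a frequency.

4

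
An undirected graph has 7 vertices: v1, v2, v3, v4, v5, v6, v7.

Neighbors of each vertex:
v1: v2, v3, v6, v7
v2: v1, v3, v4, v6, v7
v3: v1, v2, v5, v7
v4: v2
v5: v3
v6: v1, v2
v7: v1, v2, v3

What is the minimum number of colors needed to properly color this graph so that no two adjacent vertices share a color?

v1, v2, v3, v7 are pairwise adjacent (a clique of size 4), so at least 4 colors are needed.
4 colors suffice: color 1 → {v2, v5}; color 2 → {v3, v4, v6}; color 3 → {v1}; color 4 → {v7}. No two adjacent vertices share a color.

4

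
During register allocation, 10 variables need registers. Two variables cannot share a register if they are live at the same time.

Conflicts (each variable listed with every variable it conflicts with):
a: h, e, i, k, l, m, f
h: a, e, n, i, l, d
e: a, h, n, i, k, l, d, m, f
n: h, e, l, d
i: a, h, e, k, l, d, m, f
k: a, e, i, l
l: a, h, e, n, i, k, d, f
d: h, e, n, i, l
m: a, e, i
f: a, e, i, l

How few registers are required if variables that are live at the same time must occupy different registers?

h, e, i, l, d are mutually in conflict, so at least 5 registers are needed.
5 registers suffice: register 1 → {e}; register 2 → {l, m}; register 3 → {n, i}; register 4 → {a, d}; register 5 → {h, k, f}. Every pair that conflicts lands in different registers.

5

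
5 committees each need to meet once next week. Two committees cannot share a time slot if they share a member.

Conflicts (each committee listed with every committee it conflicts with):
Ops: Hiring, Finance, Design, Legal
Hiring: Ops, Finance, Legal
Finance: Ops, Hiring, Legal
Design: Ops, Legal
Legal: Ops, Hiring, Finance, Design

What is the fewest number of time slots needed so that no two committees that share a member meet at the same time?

4

Ops, Hiring, Finance, Legal all conflict with each other, so at least 4 time slots are needed.
4 time slots suffice: time slot 1 → {Ops}; time slot 2 → {Legal}; time slot 3 → {Finance, Design}; time slot 4 → {Hiring}. No two conflicting committees share a time slot.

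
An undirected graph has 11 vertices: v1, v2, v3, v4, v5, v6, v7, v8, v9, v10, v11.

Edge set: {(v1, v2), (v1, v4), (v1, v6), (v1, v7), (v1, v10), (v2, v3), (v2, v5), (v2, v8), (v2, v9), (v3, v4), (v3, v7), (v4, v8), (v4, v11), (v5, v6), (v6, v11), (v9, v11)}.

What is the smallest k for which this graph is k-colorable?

3

The cycle v2-v5-v6-v11-v9-v2 has odd length 5, so it cannot be 2-colored; at least 3 colors are needed.
A valid assignment using 3 colors: v1=B, v2=R, v3=B, v4=R, v5=B, v6=R, v7=R, v8=B, v9=G, v10=R, v11=B. No two adjacent vertices share a color.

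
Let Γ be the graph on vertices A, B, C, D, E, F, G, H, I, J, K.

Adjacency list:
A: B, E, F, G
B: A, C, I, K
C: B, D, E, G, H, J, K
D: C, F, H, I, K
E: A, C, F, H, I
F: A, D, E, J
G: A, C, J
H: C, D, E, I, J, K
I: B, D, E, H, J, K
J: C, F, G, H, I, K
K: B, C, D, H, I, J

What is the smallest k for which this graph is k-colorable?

4

H, I, J, K are mutually adjacent (a clique of size 4), so at least 4 colors are needed.
4 colors suffice: color 1 → {C, F, I}; color 2 → {B, D, E, J}; color 3 → {A, H}; color 4 → {G, K}. No two adjacent vertices share a color.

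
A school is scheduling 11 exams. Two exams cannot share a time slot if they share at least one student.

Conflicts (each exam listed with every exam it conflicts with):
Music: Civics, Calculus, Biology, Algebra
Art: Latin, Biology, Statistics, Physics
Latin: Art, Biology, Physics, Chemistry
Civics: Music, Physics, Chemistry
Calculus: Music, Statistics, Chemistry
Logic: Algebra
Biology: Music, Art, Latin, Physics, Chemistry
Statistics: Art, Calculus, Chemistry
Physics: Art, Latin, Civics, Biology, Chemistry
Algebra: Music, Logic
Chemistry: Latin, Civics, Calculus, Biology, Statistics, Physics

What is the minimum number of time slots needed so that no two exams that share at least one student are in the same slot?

Art, Latin, Biology, Physics all conflict with each other, so at least 4 time slots are needed.
A valid assignment using 4 time slots: Music=1, Art=1, Latin=4, Civics=3, Calculus=3, Logic=1, Biology=3, Statistics=2, Physics=2, Algebra=2, Chemistry=1. Every pair that conflicts lands in different time slots.

4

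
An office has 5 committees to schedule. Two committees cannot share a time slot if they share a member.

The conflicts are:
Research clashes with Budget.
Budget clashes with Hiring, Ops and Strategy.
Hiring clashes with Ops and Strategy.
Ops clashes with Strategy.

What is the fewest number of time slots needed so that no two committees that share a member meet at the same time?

Budget, Hiring, Ops, Strategy are mutually in conflict, so at least 4 time slots are needed.
4 time slots suffice: time slot 1 → {Budget}; time slot 2 → {Research, Hiring}; time slot 3 → {Strategy}; time slot 4 → {Ops}. Each listed conflict is separated.

4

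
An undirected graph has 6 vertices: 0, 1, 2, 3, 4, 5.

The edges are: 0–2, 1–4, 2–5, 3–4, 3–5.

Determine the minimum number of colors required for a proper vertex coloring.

3 and 5 are adjacent, so at least 2 colors are needed.
One proper 2-coloring: 0=a, 1=b, 2=b, 3=b, 4=a, 5=a. Each edge has distinct colors on its endpoints.

2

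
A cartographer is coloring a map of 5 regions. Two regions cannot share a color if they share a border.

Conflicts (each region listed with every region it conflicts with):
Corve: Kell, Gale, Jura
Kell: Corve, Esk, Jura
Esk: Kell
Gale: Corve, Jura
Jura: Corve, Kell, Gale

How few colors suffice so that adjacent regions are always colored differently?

Corve, Gale, Jura all conflict with each other, so at least 3 colors are needed.
3 colors suffice: color 1 → {Corve, Esk}; color 2 → {Jura}; color 3 → {Kell, Gale}. Each listed conflict is separated.

3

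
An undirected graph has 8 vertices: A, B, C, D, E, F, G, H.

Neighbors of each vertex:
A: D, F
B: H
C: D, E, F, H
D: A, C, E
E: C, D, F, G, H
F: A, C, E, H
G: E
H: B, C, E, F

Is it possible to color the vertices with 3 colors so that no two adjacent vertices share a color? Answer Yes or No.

C, E, F, H are mutually adjacent (a clique of size 4), so at least 4 colors are needed.
So 3 colors are not enough.

No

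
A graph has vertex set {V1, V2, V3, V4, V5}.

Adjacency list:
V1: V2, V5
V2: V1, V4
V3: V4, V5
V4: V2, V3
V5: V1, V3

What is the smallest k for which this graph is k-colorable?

3

The cycle V2-V4-V3-V5-V1-V2 has odd length 5, so it cannot be 2-colored; at least 3 colors are needed.
A valid assignment using 3 colors: V1=1, V2=3, V3=1, V4=2, V5=2. Each edge has distinct colors on its endpoints.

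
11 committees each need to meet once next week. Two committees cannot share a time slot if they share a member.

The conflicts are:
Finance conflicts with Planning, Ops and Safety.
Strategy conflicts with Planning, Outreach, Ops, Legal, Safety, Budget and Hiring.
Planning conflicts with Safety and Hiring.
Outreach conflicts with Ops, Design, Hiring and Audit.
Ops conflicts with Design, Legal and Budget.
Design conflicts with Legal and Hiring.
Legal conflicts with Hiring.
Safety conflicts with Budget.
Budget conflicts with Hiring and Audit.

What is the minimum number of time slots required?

3

Finance, Planning, Safety pairwise conflict, so at least 3 time slots are needed.
A valid assignment using 3 time slots: Finance=1, Strategy=1, Planning=3, Outreach=3, Ops=2, Design=1, Legal=3, Safety=2, Budget=3, Hiring=2, Audit=1. No two conflicting committees share a time slot.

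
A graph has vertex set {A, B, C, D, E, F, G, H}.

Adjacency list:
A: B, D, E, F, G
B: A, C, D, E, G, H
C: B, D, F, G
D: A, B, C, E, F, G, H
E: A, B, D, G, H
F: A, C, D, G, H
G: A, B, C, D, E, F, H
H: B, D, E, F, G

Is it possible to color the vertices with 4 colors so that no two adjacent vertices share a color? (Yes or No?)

A, B, D, E, G are pairwise adjacent (a clique of size 5), so at least 5 colors are needed.
So 4 colors are not enough.

No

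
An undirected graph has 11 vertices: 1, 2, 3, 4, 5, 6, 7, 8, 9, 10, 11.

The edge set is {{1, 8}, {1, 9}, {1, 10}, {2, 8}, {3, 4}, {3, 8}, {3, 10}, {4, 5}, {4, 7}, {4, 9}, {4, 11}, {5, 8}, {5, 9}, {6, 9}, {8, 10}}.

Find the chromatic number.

3

1, 8, 10 form a triangle, so at least 3 colors are needed.
A valid assignment using 3 colors: 1=c, 2=b, 3=c, 4=a, 5=c, 6=a, 7=b, 8=a, 9=b, 10=b, 11=b. Each edge has distinct colors on its endpoints.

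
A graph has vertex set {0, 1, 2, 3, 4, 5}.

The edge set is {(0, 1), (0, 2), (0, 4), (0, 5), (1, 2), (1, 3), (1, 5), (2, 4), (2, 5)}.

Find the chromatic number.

4

0, 1, 2, 5 are pairwise adjacent (a clique of size 4), so at least 4 colors are needed.
One proper 4-coloring: 0=green, 1=red, 2=blue, 3=blue, 4=red, 5=yellow. Each edge has distinct colors on its endpoints.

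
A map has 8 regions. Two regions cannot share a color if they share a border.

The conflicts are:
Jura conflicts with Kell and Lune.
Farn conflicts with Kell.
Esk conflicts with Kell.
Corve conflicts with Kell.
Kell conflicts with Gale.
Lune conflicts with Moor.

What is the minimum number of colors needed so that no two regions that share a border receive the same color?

2

Kell and Gale conflict, so at least 2 colors are needed.
2 colors suffice: Jura=2, Farn=2, Esk=2, Corve=2, Kell=1, Lune=1, Moor=2, Gale=2. Each listed conflict is separated.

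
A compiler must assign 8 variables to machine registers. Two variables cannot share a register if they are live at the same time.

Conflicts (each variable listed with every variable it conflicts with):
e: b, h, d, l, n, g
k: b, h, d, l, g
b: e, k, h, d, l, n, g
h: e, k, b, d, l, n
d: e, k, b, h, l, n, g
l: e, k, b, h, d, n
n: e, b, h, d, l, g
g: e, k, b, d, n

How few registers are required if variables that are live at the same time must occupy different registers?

6

e, b, h, d, l, n are mutually in conflict, so at least 6 registers are needed.
Using 6 registers: e=3, k=3, b=1, h=4, d=2, l=5, n=6, g=4. No two conflicting variables share a register.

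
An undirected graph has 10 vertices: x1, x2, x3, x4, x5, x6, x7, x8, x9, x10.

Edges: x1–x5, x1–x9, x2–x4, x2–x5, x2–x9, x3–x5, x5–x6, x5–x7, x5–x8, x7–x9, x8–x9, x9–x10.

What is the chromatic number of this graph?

x1 and x9 are adjacent, so at least 2 colors are needed.
2 colors suffice: color 1 → {x4, x5, x9}; color 2 → {x1, x2, x3, x6, x7, x8, x10}. Each edge has distinct colors on its endpoints.

2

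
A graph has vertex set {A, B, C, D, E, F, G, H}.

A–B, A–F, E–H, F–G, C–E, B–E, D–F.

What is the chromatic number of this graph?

E and H are adjacent, so at least 2 colors are needed.
2 colors suffice: color 1 → {A, D, E, G}; color 2 → {B, C, F, H}. Each edge has distinct colors on its endpoints.

2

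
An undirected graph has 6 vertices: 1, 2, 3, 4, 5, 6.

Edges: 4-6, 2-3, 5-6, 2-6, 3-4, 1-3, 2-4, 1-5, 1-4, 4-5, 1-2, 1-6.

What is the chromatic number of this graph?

1, 2, 3, 4 are mutually adjacent (a clique of size 4), so at least 4 colors are needed.
One proper 4-coloring: 1=a, 2=c, 3=d, 4=b, 5=c, 6=d. No two adjacent vertices share a color.

4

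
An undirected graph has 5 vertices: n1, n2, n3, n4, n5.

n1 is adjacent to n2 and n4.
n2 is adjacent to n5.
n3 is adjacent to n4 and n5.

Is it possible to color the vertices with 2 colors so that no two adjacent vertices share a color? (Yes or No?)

The cycle n2-n1-n4-n3-n5-n2 has odd length 5, so it cannot be 2-colored; at least 3 colors are needed.
So 2 colors are not enough.

No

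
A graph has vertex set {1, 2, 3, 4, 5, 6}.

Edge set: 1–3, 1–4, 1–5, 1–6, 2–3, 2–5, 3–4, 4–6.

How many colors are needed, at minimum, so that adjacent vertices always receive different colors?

1, 4, 6 are mutually adjacent, so at least 3 colors are needed.
3 colors suffice: 1=red, 2=red, 3=blue, 4=green, 5=blue, 6=blue. No two adjacent vertices share a color.

3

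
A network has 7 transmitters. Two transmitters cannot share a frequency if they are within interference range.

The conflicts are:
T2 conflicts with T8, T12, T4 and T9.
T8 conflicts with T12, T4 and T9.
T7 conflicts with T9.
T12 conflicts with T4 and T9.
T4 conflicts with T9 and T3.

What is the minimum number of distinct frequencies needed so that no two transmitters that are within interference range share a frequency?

5

T2, T8, T12, T4, T9 pairwise conflict, so at least 5 frequencies are needed.
5 frequencies suffice: frequency 1 → {T7, T4}; frequency 2 → {T9, T3}; frequency 3 → {T8}; frequency 4 → {T2}; frequency 5 → {T12}. Every pair that conflicts lands in different frequencies.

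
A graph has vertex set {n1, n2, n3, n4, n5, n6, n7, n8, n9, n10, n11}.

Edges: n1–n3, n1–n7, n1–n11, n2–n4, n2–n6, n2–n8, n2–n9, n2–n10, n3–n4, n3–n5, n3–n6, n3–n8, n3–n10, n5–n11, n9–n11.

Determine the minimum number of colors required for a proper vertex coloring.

n1 and n11 are adjacent, so at least 2 colors are needed.
2 colors suffice: color 1 → {n2, n3, n7, n11}; color 2 → {n1, n4, n5, n6, n8, n9, n10}. Each edge has distinct colors on its endpoints.

2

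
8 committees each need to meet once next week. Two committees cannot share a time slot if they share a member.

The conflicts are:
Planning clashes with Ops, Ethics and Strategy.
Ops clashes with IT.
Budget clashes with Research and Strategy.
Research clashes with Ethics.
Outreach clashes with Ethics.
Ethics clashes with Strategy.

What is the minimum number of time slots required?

Planning, Ethics, Strategy all conflict with each other, so at least 3 time slots are needed.
3 time slots suffice: Planning=2, Ops=1, Budget=1, IT=2, Research=2, Outreach=2, Ethics=1, Strategy=3. Every pair that conflicts lands in different time slots.

3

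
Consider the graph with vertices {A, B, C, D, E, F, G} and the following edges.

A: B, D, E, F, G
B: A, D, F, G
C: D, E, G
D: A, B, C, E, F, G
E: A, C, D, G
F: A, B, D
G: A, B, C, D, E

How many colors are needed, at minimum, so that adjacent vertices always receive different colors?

C, D, E, G are pairwise adjacent (a clique of size 4), so at least 4 colors are needed.
4 colors suffice: color 1 → {D}; color 2 → {F, G}; color 3 → {A, C}; color 4 → {B, E}. Each edge has distinct colors on its endpoints.

4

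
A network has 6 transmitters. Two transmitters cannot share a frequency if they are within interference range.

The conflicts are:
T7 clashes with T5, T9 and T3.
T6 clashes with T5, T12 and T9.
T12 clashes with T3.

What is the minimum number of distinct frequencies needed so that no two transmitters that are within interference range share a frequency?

The cycle T9-T6-T12-T3-T7-T9 has odd length 5, so it cannot be 2-colored; at least 3 frequencies are needed.
3 frequencies suffice: frequency 1 → {T7, T6}; frequency 2 → {T5, T12, T9}; frequency 3 → {T3}. No two conflicting transmitters share a frequency.

3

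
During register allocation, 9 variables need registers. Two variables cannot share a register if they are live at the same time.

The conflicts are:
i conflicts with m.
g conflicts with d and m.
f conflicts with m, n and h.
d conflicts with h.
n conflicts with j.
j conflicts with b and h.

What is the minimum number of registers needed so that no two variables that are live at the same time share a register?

The cycle d-g-m-f-h-d has odd length 5, so it cannot be 2-colored; at least 3 registers are needed.
3 registers suffice: register 1 → {d, m, j}; register 2 → {i, g, n, b, h}; register 3 → {f}. No two conflicting variables share a register.

3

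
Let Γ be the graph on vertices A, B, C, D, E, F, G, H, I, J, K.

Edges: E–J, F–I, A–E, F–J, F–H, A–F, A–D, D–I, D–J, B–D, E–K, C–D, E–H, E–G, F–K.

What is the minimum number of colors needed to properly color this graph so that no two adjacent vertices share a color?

D and I are adjacent, so at least 2 colors are needed.
2 colors suffice: color red → {D, E, F}; color blue → {A, B, C, G, H, I, J, K}. No two adjacent vertices share a color.

2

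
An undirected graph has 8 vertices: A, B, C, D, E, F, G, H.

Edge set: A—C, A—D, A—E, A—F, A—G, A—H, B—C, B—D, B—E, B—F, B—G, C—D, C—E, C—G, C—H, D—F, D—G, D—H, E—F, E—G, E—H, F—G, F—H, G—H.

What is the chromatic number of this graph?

5

A, C, E, G, H are mutually adjacent (a clique of size 5), so at least 5 colors are needed.
5 colors suffice: color 1 → {G}; color 2 → {D, E}; color 3 → {C, F}; color 4 → {B, H}; color 5 → {A}. Every edge joins two different colors.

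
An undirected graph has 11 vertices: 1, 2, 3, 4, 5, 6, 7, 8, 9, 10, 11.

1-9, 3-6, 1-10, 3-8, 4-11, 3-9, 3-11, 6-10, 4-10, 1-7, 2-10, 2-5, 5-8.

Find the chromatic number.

3

The cycle 10-1-9-3-6-10 has odd length 5, so it cannot be 2-colored; at least 3 colors are needed.
3 colors suffice: color red → {3, 5, 7, 10}; color blue → {1, 2, 6, 8, 11}; color green → {4, 9}. Each edge has distinct colors on its endpoints.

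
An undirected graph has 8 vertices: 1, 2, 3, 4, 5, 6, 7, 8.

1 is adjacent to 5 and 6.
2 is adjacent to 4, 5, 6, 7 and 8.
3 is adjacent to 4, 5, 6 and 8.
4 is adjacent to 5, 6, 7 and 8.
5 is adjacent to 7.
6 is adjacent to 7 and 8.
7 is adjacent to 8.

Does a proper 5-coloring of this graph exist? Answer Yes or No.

Yes

The chromatic number is 5. 2, 4, 6, 7, 8 form a clique, so at least 5 colors are needed.
5 colors suffice: 1=a, 2=d, 3=d, 4=a, 5=b, 6=b, 7=e, 8=c.
That is already a proper 5-coloring.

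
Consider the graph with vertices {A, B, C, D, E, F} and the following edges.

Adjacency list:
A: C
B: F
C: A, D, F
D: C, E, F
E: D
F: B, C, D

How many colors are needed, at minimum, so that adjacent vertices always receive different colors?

3

C, D, F are mutually adjacent, so at least 3 colors are needed.
One proper 3-coloring: A=2, B=1, C=1, D=2, E=1, F=3. Every edge joins two different colors.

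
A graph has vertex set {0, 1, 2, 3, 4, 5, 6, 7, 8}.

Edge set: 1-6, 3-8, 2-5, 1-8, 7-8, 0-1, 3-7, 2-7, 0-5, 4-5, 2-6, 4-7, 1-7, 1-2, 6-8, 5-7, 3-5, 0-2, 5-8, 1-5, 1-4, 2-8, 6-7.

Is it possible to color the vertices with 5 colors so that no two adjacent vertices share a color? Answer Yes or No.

Yes

The chromatic number is 5. 1, 2, 6, 7, 8 are mutually adjacent (a clique of size 5), so at least 5 colors are needed.
5 colors suffice: color red → {0, 7}; color blue → {1, 3}; color green → {5, 6}; color yellow → {4, 8}; color purple → {2}.
That is already a proper 5-coloring.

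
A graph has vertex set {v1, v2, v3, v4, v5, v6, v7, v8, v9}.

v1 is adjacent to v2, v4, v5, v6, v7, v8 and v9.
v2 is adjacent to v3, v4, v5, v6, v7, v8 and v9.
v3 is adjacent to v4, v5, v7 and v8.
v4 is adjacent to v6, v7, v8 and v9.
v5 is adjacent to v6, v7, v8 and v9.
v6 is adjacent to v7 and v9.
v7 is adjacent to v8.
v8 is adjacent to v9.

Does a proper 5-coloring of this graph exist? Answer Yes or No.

The chromatic number is 5. v1, v2, v5, v6, v9 are pairwise adjacent (a clique of size 5), so at least 5 colors are needed.
5 colors suffice: v1=B, v2=R, v3=B, v4=G, v5=G, v6=Y, v7=P, v8=Y, v9=P.
That is already a proper 5-coloring.

Yes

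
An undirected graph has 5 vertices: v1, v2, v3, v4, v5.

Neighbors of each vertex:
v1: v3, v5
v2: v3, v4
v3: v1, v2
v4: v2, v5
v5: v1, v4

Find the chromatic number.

3

The cycle v2-v3-v1-v5-v4-v2 has odd length 5, so it cannot be 2-colored; at least 3 colors are needed.
3 colors suffice: color R → {v1, v4}; color B → {v3, v5}; color G → {v2}. No two adjacent vertices share a color.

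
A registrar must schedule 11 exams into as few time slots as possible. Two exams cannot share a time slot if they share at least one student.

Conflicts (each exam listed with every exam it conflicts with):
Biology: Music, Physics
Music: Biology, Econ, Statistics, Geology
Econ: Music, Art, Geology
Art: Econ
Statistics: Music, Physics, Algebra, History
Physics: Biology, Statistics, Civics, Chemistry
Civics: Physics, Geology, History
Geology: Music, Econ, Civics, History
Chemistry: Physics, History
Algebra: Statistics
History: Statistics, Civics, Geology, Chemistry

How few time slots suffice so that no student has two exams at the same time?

Civics, Geology, History all conflict with each other, so at least 3 time slots are needed.
3 time slots suffice: Biology=2, Music=3, Econ=2, Art=1, Statistics=2, Physics=1, Civics=2, Geology=1, Chemistry=2, Algebra=1, History=3. No two conflicting exams share a time slot.

3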